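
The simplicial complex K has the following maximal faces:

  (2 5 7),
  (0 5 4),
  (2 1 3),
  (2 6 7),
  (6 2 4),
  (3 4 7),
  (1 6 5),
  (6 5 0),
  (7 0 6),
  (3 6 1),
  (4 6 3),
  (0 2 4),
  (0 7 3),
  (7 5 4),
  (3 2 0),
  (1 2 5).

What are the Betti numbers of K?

b_0 = 1, b_1 = 2, b_2 = 1.

Order the vertices as 0 < 1 < 2 < 3 < 4 < 5 < 6 < 7. Listing each simplex with vertices in this order, K has dimension 2 with simplices:

  0-simplices (8): [0], [1], [2], [3], [4], [5], [6], [7]
  1-simplices (24): (24 of them)
  2-simplices (16): [0,2,3], [0,2,4], [0,3,7], [0,4,5], [0,5,6], [0,6,7], [1,2,3], [1,2,5], [1,3,6], [1,5,6], [2,4,6], [2,5,7], [2,6,7], [3,4,6], [3,4,7], [4,5,7]

giving chain groups C_0 ≅ Z^8, C_1 ≅ Z^24, C_2 ≅ Z^16.

Boundary ∂_1: C_1 → C_0 is given by ∂[p,q] = [q] − [p]. For instance
  ∂[4,6] = [6] − [4].
This gives a 8×24 integer matrix of rank 7; reducing to Smith normal form yields diagonal entries (1,1,1,1,1,1,1).

∂_2: C_2 → C_1 sends each 2-simplex [p,q,r] to [q,r] − [p,r] + [p,q]. For instance
  ∂[0,4,5] = [4,5] − [0,5] + [0,4],
  ∂[1,5,6] = [5,6] − [1,6] + [1,5].
As a 24×16 matrix over Z this has rank 15, with invariant factors (1,1,1,1,1,1,1,1,1,1,1,1,1,1,1).

Computing H_k = (kernel of ∂_k) / (image of ∂_{k+1}):

  H_0: rank C_0 − rank ∂_1 = 8 − 7 = 1, and the invariant factors of ∂_1 are all 1, so H_0 = Z.
  H_1: rank ker ∂_1 − rank ∂_2 = (24 − 7) − 15 = 2, and the invariant factors of ∂_2 are all 1, so H_1 = Z^2.
  H_2: rank ker ∂_2 − rank ∂_3 = (16 − 15) − 0 = 1, and there is no ∂_3, so H_2 = Z.

As a check, the Euler characteristic is 8 − 24 + 16 = 0, which agrees with 1 − 2 + 1 = 0.
(K is a triangulation of the torus T^2.)

Hence the Betti numbers are b_0 = 1, b_1 = 2, b_2 = 1.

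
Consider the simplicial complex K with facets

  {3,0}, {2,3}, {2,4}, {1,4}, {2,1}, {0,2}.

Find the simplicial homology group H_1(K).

H_1 = Z^2.

We work with the vertex ordering 0 < 1 < 2 < 3 < 4. The simplices of K, each written with vertices in increasing order, are:

  0-simplices (5): [0], [1], [2], [3], [4]
  1-simplices (6): [0,2], [0,3], [1,2], [1,4], [2,3], [2,4]

Hence C_0 ≅ Z^5, C_1 ≅ Z^6.

Boundary ∂_1: C_1 → C_0 is given by ∂[p,q] = [q] − [p].
As a 5×6 matrix over Z this has rank 4, with invariant factors (1,1,1,1).

Computing H_k = (kernel of ∂_k) / (image of ∂_{k+1}):

  H_1: rank ker ∂_1 − rank ∂_2 = (6 − 4) − 0 = 2, and there is no ∂_2, so H_1 = Z^2.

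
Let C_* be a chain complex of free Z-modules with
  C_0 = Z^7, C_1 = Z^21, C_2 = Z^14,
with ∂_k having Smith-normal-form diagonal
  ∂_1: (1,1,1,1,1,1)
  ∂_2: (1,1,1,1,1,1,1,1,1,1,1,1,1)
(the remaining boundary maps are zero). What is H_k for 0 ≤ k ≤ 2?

H_0 = Z,  H_1 = Z^2,  H_2 = Z.

H_0: b_0 = 7 − 0 − 6 = 1; torsion from ∂_1 factors > 1: none. So H_0 = Z.
H_1: b_1 = 21 − 6 − 13 = 2; torsion from ∂_2 factors > 1: none. So H_1 = Z^2.
H_2: b_2 = 14 − 13 − 0 = 1; torsion from ∂_3 factors > 1: none. So H_2 = Z.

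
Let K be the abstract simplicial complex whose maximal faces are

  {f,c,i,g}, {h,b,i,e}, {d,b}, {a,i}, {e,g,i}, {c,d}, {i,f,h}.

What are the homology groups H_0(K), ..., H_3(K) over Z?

H_0 = Z,  H_1 = Z,  H_2 = 0,  H_3 = 0.

Fix the vertex order a < b < c < d < e < f < g < h < i and write every simplex with vertices in increasing order. Then dim K = 3 and the simplices of K are:

  0-simplices (9): a, b, c, d, e, f, g, h, i
  1-simplices (17): ai, bd, be, bh, bi, cd, cf, cg, ci, eg, eh, ei, fg, fh, fi, gi, hi
  2-simplices (10): beh, bei, bhi, cfg, cfi, cgi, egi, ehi, fgi, fhi
  3-simplices (2): behi, cfgi

so the chain groups are C_0 ≅ Z^9, C_1 ≅ Z^17, C_2 ≅ Z^10, C_3 ≅ Z^2.

∂_1: C_1 → C_0 maps an edge to its endpoints' difference, ∂[p,q] = q − p. For instance
  ∂eh = h − e.
The 9×17 boundary matrix has rank 8 and Smith normal form diag(1,1,1,1,1,1,1,1).

∂_2: C_2 → C_1 sends each 2-simplex [p,q,r] to [q,r] − [p,r] + [p,q]. For instance
  ∂bhi = hi − bi + bh,
  ∂egi = gi − ei + eg.
As a 17×10 matrix over Z this has rank 8, with invariant factors (1,1,1,1,1,1,1,1).

The boundary map ∂_3: C_3 → C_2 sends each 3-simplex σ to the alternating sum Σ_i (−1)^i (σ with its i-th vertex removed). For instance
  ∂cfgi = fgi − cgi + cfi − cfg,
  ∂behi = ehi − bhi + bei − beh.
This gives a 10×2 integer matrix of rank 2; reducing to Smith normal form yields diagonal entries (1,1).

Reading off H_k = ker ∂_k / im ∂_{k+1}:

  H_0: rank C_0 − rank ∂_1 = 9 − 8 = 1, and the invariant factors of ∂_1 are all 1, so H_0 = Z.
  H_1: rank ker ∂_1 − rank ∂_2 = (17 − 8) − 8 = 1, and the invariant factors of ∂_2 are all 1, so H_1 = Z.
  H_2: rank ker ∂_2 − rank ∂_3 = (10 − 8) − 2 = 0, and the invariant factors of ∂_3 are all 1, so H_2 = 0.
  H_3: rank ker ∂_3 − rank ∂_4 = (2 − 2) − 0 = 0, and there is no ∂_4, so H_3 = 0.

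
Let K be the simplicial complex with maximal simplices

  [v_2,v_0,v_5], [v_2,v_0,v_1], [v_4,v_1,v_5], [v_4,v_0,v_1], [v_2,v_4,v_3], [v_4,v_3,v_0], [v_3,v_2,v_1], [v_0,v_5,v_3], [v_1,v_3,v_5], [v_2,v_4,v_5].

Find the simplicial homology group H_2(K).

Order the vertices as v_0 < v_1 < v_2 < v_3 < v_4 < v_5. Listing each simplex with vertices in this order, K has dimension 2 with simplices:

  0-simplices (6): [v_0], [v_1], [v_2], [v_3], [v_4], [v_5]
  1-simplices (15): (15 of them)
  2-simplices (10): [v_0,v_1,v_2], [v_0,v_1,v_4], [v_0,v_2,v_5], [v_0,v_3,v_4], [v_0,v_3,v_5], [v_1,v_2,v_3], [v_1,v_3,v_5], [v_1,v_4,v_5], [v_2,v_3,v_4], [v_2,v_4,v_5]

so the chain groups are C_0 ≅ Z^6, C_1 ≅ Z^15, C_2 ≅ Z^10.

∂_1: C_1 → C_0 is given by ∂[p,q] = [q] − [p].
As a 6×15 matrix over Z this has rank 5, with invariant factors (1,1,1,1,1).

Boundary ∂_2: C_2 → C_1 sends each 2-simplex [p,q,r] to [q,r] − [p,r] + [p,q]. For instance
  ∂[v_1,v_4,v_5] = [v_4,v_5] − [v_1,v_5] + [v_1,v_4],
  ∂[v_0,v_1,v_4] = [v_1,v_4] − [v_0,v_4] + [v_0,v_1].
The resulting 15×10 matrix has rank 10, and its Smith normal form has invariant factors (1,1,1,1,1,1,1,1,1,2).

Computing H_k = (kernel of ∂_k) / (image of ∂_{k+1}):

  H_2: rank ker ∂_2 − rank ∂_3 = (10 − 10) − 0 = 0, and there is no ∂_3, so H_2 ≅ 0.

H_2 = 0.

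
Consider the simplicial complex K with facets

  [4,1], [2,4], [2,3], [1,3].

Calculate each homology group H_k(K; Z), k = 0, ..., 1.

H_0 = Z,  H_1 = Z.

Fix the vertex order 1 < 2 < 3 < 4 and write every simplex with vertices in increasing order. Then dim K = 1 and the simplices of K are:

  0-simplices (4): [1], [2], [3], [4]
  1-simplices (4): [1,3], [1,4], [2,3], [2,4]

so the chain groups are C_0 ≅ Z^4, C_1 ≅ Z^4.

∂_1: C_1 → C_0 maps an edge to its endpoints' difference, ∂[p,q] = q − p. For instance
  ∂[1,4] = [4] − [1].
The 4×4 boundary matrix has rank 3 and Smith normal form diag(1,1,1).

Computing H_k = (kernel of ∂_k) / (image of ∂_{k+1}):

  H_0: rank C_0 − rank ∂_1 = 4 − 3 = 1, and the invariant factors of ∂_1 are all 1, so H_0 = Z.
  H_1: rank ker ∂_1 − rank ∂_2 = (4 − 3) − 0 = 1, and there is no ∂_2, so H_1 = Z.

(K is a triangulation of the circle S^1.)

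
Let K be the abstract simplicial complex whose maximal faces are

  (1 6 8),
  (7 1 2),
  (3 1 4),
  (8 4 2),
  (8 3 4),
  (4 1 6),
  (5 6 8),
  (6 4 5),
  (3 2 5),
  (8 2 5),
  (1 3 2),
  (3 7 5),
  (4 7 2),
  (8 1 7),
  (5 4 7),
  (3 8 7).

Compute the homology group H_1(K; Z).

H_1 ≅ Z^2.

Fix the vertex order 1 < 2 < 3 < 4 < 5 < 6 < 7 < 8 and write every simplex with vertices in increasing order. Then dim K = 2 and the simplices of K are:

  0-simplices (8): [1], [2], [3], [4], [5], [6], [7], [8]
  1-simplices (24): (24 of them)
  2-simplices (16): [1,2,3], [1,2,7], [1,3,4], [1,4,6], [1,6,8], [1,7,8], [2,3,5], [2,4,7], [2,4,8], [2,5,8], [3,4,8], [3,5,7], [3,7,8], [4,5,6], [4,5,7], [5,6,8]

so the chain groups are C_0 ≅ Z^8, C_1 ≅ Z^24, C_2 ≅ Z^16.

∂_1: C_1 → C_0 maps an edge to its endpoints' difference, ∂[p,q] = q − p.
The resulting 8×24 matrix has rank 7, and its Smith normal form has invariant factors (1,1,1,1,1,1,1).

∂_2: C_2 → C_1 sends each 2-simplex [p,q,r] to [q,r] − [p,r] + [p,q]. For instance
  ∂[4,5,7] = [5,7] − [4,7] + [4,5],
  ∂[1,2,3] = [2,3] − [1,3] + [1,2].
The 24×16 boundary matrix has rank 15 and Smith normal form diag(1,1,1,1,1,1,1,1,1,1,1,1,1,1,1).

Reading off H_k = ker ∂_k / im ∂_{k+1}:

  H_1: rank ker ∂_1 − rank ∂_2 = (24 − 7) − 15 = 2, and the invariant factors of ∂_2 are all 1, so H_1 = Z^2.

(K is a triangulation of the torus T^2.)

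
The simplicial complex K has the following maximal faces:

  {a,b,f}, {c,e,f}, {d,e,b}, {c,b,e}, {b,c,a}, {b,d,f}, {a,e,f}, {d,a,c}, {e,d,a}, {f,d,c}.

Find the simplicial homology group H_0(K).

H_0 ≅ Z.

We work with the vertex ordering a < b < c < d < e < f. The simplices of K, each written with vertices in increasing order, are:

  0-simplices (6): a, b, c, d, e, f
  1-simplices (15): ab, ac, ad, ae, af, bc, bd, be, bf, cd, ce, cf, de, df, ef
  2-simplices (10): abc, abf, acd, ade, aef, bce, bde, bdf, cdf, cef

so the chain groups are C_0 ≅ Z^6, C_1 ≅ Z^15, C_2 ≅ Z^10.

The boundary map ∂_1: C_1 → C_0 sends each edge [p,q] (with p < q) to q − p.
As a 6×15 matrix over Z this has rank 5, with invariant factors (1,1,1,1,1).

∂_2: C_2 → C_1 acts by ∂[p,q,r] = [q,r] − [p,r] + [p,q]. For instance
  ∂bdf = df − bf + bd,
  ∂bce = ce − be + bc.
This gives a 15×10 integer matrix of rank 10; reducing to Smith normal form yields diagonal entries (1,1,1,1,1,1,1,1,1,2).

Computing H_k = (kernel of ∂_k) / (image of ∂_{k+1}):

  H_0: rank C_0 − rank ∂_1 = 6 − 5 = 1, and the invariant factors of ∂_1 are all 1, so H_0 ≅ Z.

(K is a triangulation of the real projective plane RP^2.)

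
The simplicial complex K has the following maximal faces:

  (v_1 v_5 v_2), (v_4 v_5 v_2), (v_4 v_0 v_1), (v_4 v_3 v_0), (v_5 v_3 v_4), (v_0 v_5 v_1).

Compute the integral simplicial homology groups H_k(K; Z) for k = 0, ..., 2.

We work with the vertex ordering v_0 < v_1 < v_2 < v_3 < v_4 < v_5. The simplices of K, each written with vertices in increasing order, are:

  0-simplices (6): [v_0], [v_1], [v_2], [v_3], [v_4], [v_5]
  1-simplices (12): [v_0,v_1], [v_0,v_3], [v_0,v_4], [v_0,v_5], [v_1,v_2], [v_1,v_4], [v_1,v_5], [v_2,v_4], [v_2,v_5], [v_3,v_4], [v_3,v_5], [v_4,v_5]
  2-simplices (6): [v_0,v_1,v_4], [v_0,v_1,v_5], [v_0,v_3,v_4], [v_1,v_2,v_5], [v_2,v_4,v_5], [v_3,v_4,v_5]

giving chain groups C_0 ≅ Z^6, C_1 ≅ Z^12, C_2 ≅ Z^6.

The boundary map ∂_1: C_1 → C_0 maps an edge to its endpoints' difference, ∂[p,q] = q − p. For instance
  ∂[v_0,v_4] = [v_4] − [v_0].
The 6×12 boundary matrix has rank 5 and Smith normal form diag(1,1,1,1,1).

The boundary map ∂_2: C_2 → C_1 acts by ∂[p,q,r] = [q,r] − [p,r] + [p,q]. For instance
  ∂[v_2,v_4,v_5] = [v_4,v_5] − [v_2,v_5] + [v_2,v_4],
  ∂[v_0,v_1,v_5] = [v_1,v_5] − [v_0,v_5] + [v_0,v_1].
As a 12×6 matrix over Z this has rank 6, with invariant factors (1,1,1,1,1,1).

Reading off H_k = ker ∂_k / im ∂_{k+1}:

  H_0: rank C_0 − rank ∂_1 = 6 − 5 = 1, and the invariant factors of ∂_1 are all 1, so H_0 = Z.
  H_1: rank ker ∂_1 − rank ∂_2 = (12 − 5) − 6 = 1, and the invariant factors of ∂_2 are all 1, so H_1 = Z.
  H_2: rank ker ∂_2 − rank ∂_3 = (6 − 6) − 0 = 0, and there is no ∂_3, so H_2 = 0.

H_0 = Z,  H_1 = Z,  H_2 = 0.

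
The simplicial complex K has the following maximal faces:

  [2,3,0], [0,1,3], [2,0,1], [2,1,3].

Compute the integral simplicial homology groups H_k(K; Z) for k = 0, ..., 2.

Take the total order 0 < 1 < 2 < 3 on the vertex set. Then K (dimension 2) consists of the simplices:

  0-simplices (4): [0], [1], [2], [3]
  1-simplices (6): [0,1], [0,2], [0,3], [1,2], [1,3], [2,3]
  2-simplices (4): [0,1,2], [0,1,3], [0,2,3], [1,2,3]

giving chain groups C_0 ≅ Z^4, C_1 ≅ Z^6, C_2 ≅ Z^4.

Boundary ∂_1: C_1 → C_0 is given by ∂[p,q] = [q] − [p]. For instance
  ∂[0,3] = [3] − [0].
As a 4×6 matrix over Z this has rank 3, with invariant factors (1,1,1).

The boundary map ∂_2: C_2 → C_1 sends each 2-simplex [p,q,r] to [q,r] − [p,r] + [p,q]. For instance
  ∂[1,2,3] = [2,3] − [1,3] + [1,2],
  ∂[0,1,2] = [1,2] − [0,2] + [0,1].
This gives a 6×4 integer matrix of rank 3; reducing to Smith normal form yields diagonal entries (1,1,1).

Now H_k = ker ∂_k / im ∂_{k+1}, so:

  H_0: rank C_0 − rank ∂_1 = 4 − 3 = 1, and the invariant factors of ∂_1 are all 1, so H_0 ≅ Z.
  H_1: rank ker ∂_1 − rank ∂_2 = (6 − 3) − 3 = 0, and the invariant factors of ∂_2 are all 1, so H_1 ≅ 0.
  H_2: rank ker ∂_2 − rank ∂_3 = (4 − 3) − 0 = 1, and there is no ∂_3, so H_2 ≅ Z.

As a check, the Euler characteristic is 4 − 6 + 4 = 2, which agrees with 1 − 0 + 1 = 2.

H_0 = Z,  H_1 = 0,  H_2 = Z.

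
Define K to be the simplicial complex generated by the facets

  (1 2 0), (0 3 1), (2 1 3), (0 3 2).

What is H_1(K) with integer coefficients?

We work with the vertex ordering 0 < 1 < 2 < 3. The simplices of K, each written with vertices in increasing order, are:

  0-simplices (4): [0], [1], [2], [3]
  1-simplices (6): [0,1], [0,2], [0,3], [1,2], [1,3], [2,3]
  2-simplices (4): [0,1,2], [0,1,3], [0,2,3], [1,2,3]

so the chain groups are C_0 ≅ Z^4, C_1 ≅ Z^6, C_2 ≅ Z^4.

∂_1: C_1 → C_0 maps an edge to its endpoints' difference, ∂[p,q] = q − p. For instance
  ∂[0,3] = [3] − [0].
The 4×6 boundary matrix has rank 3 and Smith normal form diag(1,1,1).

∂_2: C_2 → C_1 acts by ∂[p,q,r] = [q,r] − [p,r] + [p,q]. For instance
  ∂[0,1,3] = [1,3] − [0,3] + [0,1],
  ∂[0,1,2] = [1,2] − [0,2] + [0,1].
This gives a 6×4 integer matrix of rank 3; reducing to Smith normal form yields diagonal entries (1,1,1).

Reading off H_k = ker ∂_k / im ∂_{k+1}:

  H_1: rank ker ∂_1 − rank ∂_2 = (6 − 3) − 3 = 0, and the invariant factors of ∂_2 are all 1, so H_1 = 0.

(K is a triangulation of the 2-sphere S^2.)

H_1 = 0.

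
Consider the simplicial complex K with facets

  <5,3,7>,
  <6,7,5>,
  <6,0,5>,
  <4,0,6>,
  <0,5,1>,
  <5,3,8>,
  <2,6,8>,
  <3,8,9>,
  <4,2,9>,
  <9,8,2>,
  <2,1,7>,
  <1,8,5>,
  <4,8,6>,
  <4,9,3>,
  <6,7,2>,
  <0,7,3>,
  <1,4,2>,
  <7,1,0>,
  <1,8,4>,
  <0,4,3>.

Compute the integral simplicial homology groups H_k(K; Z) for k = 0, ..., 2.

H_0 ≅ Z,  H_1 ≅ Z ⊕ Z/2Z,  H_2 = 0.

Order the vertices as 0 < 1 < 2 < 3 < 4 < 5 < 6 < 7 < 8 < 9. Listing each simplex with vertices in this order, K has dimension 2 with simplices:

  0-simplices (10): [0], [1], [2], [3], [4], [5], [6], [7], [8], [9]
  1-simplices (30): (30 of them)
  2-simplices (20): (20 of them)

so the chain groups are C_0 ≅ Z^10, C_1 ≅ Z^30, C_2 ≅ Z^20.

The boundary map ∂_1: C_1 → C_0 maps an edge to its endpoints' difference, ∂[p,q] = q − p. For instance
  ∂[2,7] = [7] − [2].
The resulting 10×30 matrix has rank 9, and its Smith normal form has invariant factors (1,1,1,1,1,1,1,1,1).

Boundary ∂_2: C_2 → C_1 maps a triangle to the signed sum of its edges. For instance
  ∂[0,3,4] = [3,4] − [0,4] + [0,3],
  ∂[3,5,7] = [5,7] − [3,7] + [3,5].
The resulting 30×20 matrix has rank 20, and its Smith normal form has invariant factors (1,1,1,1,1,1,1,1,1,1,1,1,1,1,1,1,1,1,1,2).

Computing H_k = (kernel of ∂_k) / (image of ∂_{k+1}):

  H_0: rank C_0 − rank ∂_1 = 10 − 9 = 1, and the invariant factors of ∂_1 are all 1, so H_0 ≅ Z.
  H_1: rank ker ∂_1 − rank ∂_2 = (30 − 9) − 20 = 1, and ∂_2 has invariant factor 2 > 1, so H_1 ≅ Z ⊕ Z/2Z.
  H_2: rank ker ∂_2 − rank ∂_3 = (20 − 20) − 0 = 0, and there is no ∂_3, so H_2 ≅ 0.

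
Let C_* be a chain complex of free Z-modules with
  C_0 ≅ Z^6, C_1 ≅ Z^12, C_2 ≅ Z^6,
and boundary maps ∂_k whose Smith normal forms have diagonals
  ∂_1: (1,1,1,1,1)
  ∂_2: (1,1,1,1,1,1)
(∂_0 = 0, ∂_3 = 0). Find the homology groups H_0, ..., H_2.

H_0 = Z,  H_1 = Z,  H_2 = 0.

H_0: b_0 = 6 − 0 − 5 = 1; torsion from ∂_1 factors > 1: none. So H_0 = Z.
H_1: b_1 = 12 − 5 − 6 = 1; torsion from ∂_2 factors > 1: none. So H_1 = Z.
H_2: b_2 = 6 − 6 − 0 = 0; torsion from ∂_3 factors > 1: none. So H_2 = 0.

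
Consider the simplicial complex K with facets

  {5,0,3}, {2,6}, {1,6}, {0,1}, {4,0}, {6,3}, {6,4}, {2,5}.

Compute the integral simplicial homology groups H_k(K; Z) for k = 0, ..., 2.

H_0 ≅ Z,  H_1 ≅ Z^3,  H_2 = 0.

Take the total order 0 < 1 < 2 < 3 < 4 < 5 < 6 on the vertex set. Then K (dimension 2) consists of the simplices:

  0-simplices (7): [0], [1], [2], [3], [4], [5], [6]
  1-simplices (10): [0,1], [0,3], [0,4], [0,5], [1,6], [2,5], [2,6], [3,5], [3,6], [4,6]
  2-simplices (1): [0,3,5]

so the chain groups are C_0 ≅ Z^7, C_1 ≅ Z^10, C_2 ≅ Z^1.

∂_1: C_1 → C_0 is given by ∂[p,q] = [q] − [p]. For instance
  ∂[4,6] = [6] − [4].
The resulting 7×10 matrix has rank 6, and its Smith normal form has invariant factors (1,1,1,1,1,1).

∂_2: C_2 → C_1 maps a triangle to the signed sum of its edges. For instance
  ∂[0,3,5] = [3,5] − [0,5] + [0,3].
As a 10×1 matrix over Z this has rank 1, with invariant factors (1).

Now H_k = ker ∂_k / im ∂_{k+1}, so:

  H_0: rank C_0 − rank ∂_1 = 7 − 6 = 1, and the invariant factors of ∂_1 are all 1, so H_0 = Z.
  H_1: rank ker ∂_1 − rank ∂_2 = (10 − 6) − 1 = 3, and the invariant factors of ∂_2 are all 1, so H_1 = Z^3.
  H_2: rank ker ∂_2 − rank ∂_3 = (1 − 1) − 0 = 0, and there is no ∂_3, so H_2 = 0.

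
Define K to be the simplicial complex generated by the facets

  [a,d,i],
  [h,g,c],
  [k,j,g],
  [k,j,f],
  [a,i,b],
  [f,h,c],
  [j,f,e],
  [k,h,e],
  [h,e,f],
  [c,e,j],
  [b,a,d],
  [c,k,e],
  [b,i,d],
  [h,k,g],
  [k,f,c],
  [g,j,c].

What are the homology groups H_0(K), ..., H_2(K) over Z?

H_0 ≅ Z^2,  H_1 ≅ Z/2,  H_2 ≅ Z.

We work with the vertex ordering a < b < c < d < e < f < g < h < i < j < k. The simplices of K, each written with vertices in increasing order, are:

  0-simplices (11): a, b, c, d, e, f, g, h, i, j, k
  1-simplices (24): ab, ad, ai, bd, bi, ce, cf, cg, ch, cj, ck, di, ef, eh, ej, ek, fh, fj, fk, gh, gj, gk, hk, jk
  2-simplices (16): abd, abi, adi, bdi, cej, cek, cfh, cfk, cgh, cgj, efh, efj, ehk, fjk, ghk, gjk

so the chain groups are C_0 ≅ Z^11, C_1 ≅ Z^24, C_2 ≅ Z^16.

The boundary map ∂_1: C_1 → C_0 maps an edge to its endpoints' difference, ∂[p,q] = q − p. For instance
  ∂hk = k − h.
The 11×24 boundary matrix has rank 9 and Smith normal form diag(1,1,1,1,1,1,1,1,1).

The boundary map ∂_2: C_2 → C_1 maps a triangle to the signed sum of its edges. For instance
  ∂abd = bd − ad + ab,
  ∂efh = fh − eh + ef.
The resulting 24×16 matrix has rank 15, and its Smith normal form has invariant factors (1,1,1,1,1,1,1,1,1,1,1,1,1,1,2).

Now H_k = ker ∂_k / im ∂_{k+1}, so:

  H_0: rank C_0 − rank ∂_1 = 11 − 9 = 2, and the invariant factors of ∂_1 are all 1, so H_0 = Z^2.
  H_1: rank ker ∂_1 − rank ∂_2 = (24 − 9) − 15 = 0, and ∂_2 has invariant factor 2 > 1, so H_1 = Z/2.
  H_2: rank ker ∂_2 − rank ∂_3 = (16 − 15) − 0 = 1, and there is no ∂_3, so H_2 = Z.

(K is a triangulation of the disjoint union of the 2-sphere S^2 and the real projective plane RP^2.)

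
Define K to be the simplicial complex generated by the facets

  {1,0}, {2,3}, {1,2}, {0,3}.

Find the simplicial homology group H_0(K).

Order the vertices as 0 < 1 < 2 < 3. Listing each simplex with vertices in this order, K has dimension 1 with simplices:

  0-simplices (4): [0], [1], [2], [3]
  1-simplices (4): [0,1], [0,3], [1,2], [2,3]

so the chain groups are C_0 ≅ Z^4, C_1 ≅ Z^4.

∂_1: C_1 → C_0 maps an edge to its endpoints' difference, ∂[p,q] = q − p. For instance
  ∂[0,1] = [1] − [0].
The 4×4 boundary matrix has rank 3 and Smith normal form diag(1,1,1).

From H_k ≅ ker(∂_k) / im(∂_{k+1}) we obtain:

  H_0: rank C_0 − rank ∂_1 = 4 − 3 = 1, and the invariant factors of ∂_1 are all 1, so H_0 = Z.

H_0 ≅ Z.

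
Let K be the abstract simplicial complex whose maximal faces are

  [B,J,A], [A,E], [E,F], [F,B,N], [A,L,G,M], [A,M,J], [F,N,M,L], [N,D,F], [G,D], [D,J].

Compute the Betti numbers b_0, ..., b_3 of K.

We work with the vertex ordering A < B < D < E < F < G < J < L < M < N. The simplices of K, each written with vertices in increasing order, are:

  0-simplices (10): A, B, D, E, F, G, J, L, M, N
  1-simplices (23): AB, AE, AG, AJ, AL, AM, BF, BJ, BN, DF, DG, DJ, DN, EF, FL, FM, FN, GL, GM, JM, LM, LN, MN
  2-simplices (12): ABJ, AGL, AGM, AJM, ALM, BFN, DFN, FLM, FLN, FMN, GLM, LMN
  3-simplices (2): AGLM, FLMN

giving chain groups C_0 ≅ Z^10, C_1 ≅ Z^23, C_2 ≅ Z^12, C_3 ≅ Z^2.

Boundary ∂_1: C_1 → C_0 is given by ∂[p,q] = [q] − [p].
As a 10×23 matrix over Z this has rank 9, with invariant factors (1,1,1,1,1,1,1,1,1).

∂_2: C_2 → C_1 maps a triangle to the signed sum of its edges. For instance
  ∂FMN = MN − FN + FM,
  ∂ABJ = BJ − AJ + AB.
The resulting 23×12 matrix has rank 10, and its Smith normal form has invariant factors (1,1,1,1,1,1,1,1,1,1).

∂_3: C_3 → C_2 sends each 3-simplex σ to the alternating sum Σ_i (−1)^i (σ with its i-th vertex removed). For instance
  ∂FLMN = LMN − FMN + FLN − FLM,
  ∂AGLM = GLM − ALM + AGM − AGL.
The 12×2 boundary matrix has rank 2 and Smith normal form diag(1,1).

Now H_k = ker ∂_k / im ∂_{k+1}, so:

  H_0: rank C_0 − rank ∂_1 = 10 − 9 = 1, and the invariant factors of ∂_1 are all 1, so H_0 ≅ Z.
  H_1: rank ker ∂_1 − rank ∂_2 = (23 − 9) − 10 = 4, and the invariant factors of ∂_2 are all 1, so H_1 ≅ Z^4.
  H_2: rank ker ∂_2 − rank ∂_3 = (12 − 10) − 2 = 0, and the invariant factors of ∂_3 are all 1, so H_2 ≅ 0.
  H_3: rank ker ∂_3 − rank ∂_4 = (2 − 2) − 0 = 0, and there is no ∂_4, so H_3 ≅ 0.

Hence the Betti numbers are b_0 = 1, b_1 = 4, b_2 = 0, b_3 = 0.

b_0 = 1, b_1 = 4, b_2 = 0, b_3 = 0.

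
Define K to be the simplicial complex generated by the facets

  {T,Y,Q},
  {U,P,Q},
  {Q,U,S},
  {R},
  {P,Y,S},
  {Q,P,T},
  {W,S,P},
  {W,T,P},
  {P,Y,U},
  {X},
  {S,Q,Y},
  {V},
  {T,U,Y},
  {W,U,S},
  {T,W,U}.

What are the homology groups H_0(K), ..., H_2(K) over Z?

Take the total order P < Q < R < S < T < U < V < W < X < Y on the vertex set. Then K (dimension 2) consists of the simplices:

  0-simplices (10): P, Q, R, S, T, U, V, W, X, Y
  1-simplices (18): PQ, PS, PT, PU, PW, PY, QS, QT, QU, QY, SU, SW, SY, TU, TW, TY, UW, UY
  2-simplices (12): PQT, PQU, PSW, PSY, PTW, PUY, QSU, QSY, QTY, SUW, TUW, TUY

Hence C_0 ≅ Z^10, C_1 ≅ Z^18, C_2 ≅ Z^12.

Boundary ∂_1: C_1 → C_0 is given by ∂[p,q] = [q] − [p].
This gives a 10×18 integer matrix of rank 6; reducing to Smith normal form yields diagonal entries (1,1,1,1,1,1).

∂_2: C_2 → C_1 maps a triangle to the signed sum of its edges. For instance
  ∂QTY = TY − QY + QT,
  ∂PQT = QT − PT + PQ.
As a 18×12 matrix over Z this has rank 12, with invariant factors (1,1,1,1,1,1,1,1,1,1,1,2).

Computing H_k = (kernel of ∂_k) / (image of ∂_{k+1}):

  H_0: rank C_0 − rank ∂_1 = 10 − 6 = 4, and the invariant factors of ∂_1 are all 1, so H_0 ≅ Z^4.
  H_1: rank ker ∂_1 − rank ∂_2 = (18 − 6) − 12 = 0, and ∂_2 has invariant factor 2 > 1, so H_1 ≅ Z/2.
  H_2: rank ker ∂_2 − rank ∂_3 = (12 − 12) − 0 = 0, and there is no ∂_3, so H_2 ≅ 0.

H_0 ≅ Z^4,  H_1 ≅ Z/2,  H_2 = 0.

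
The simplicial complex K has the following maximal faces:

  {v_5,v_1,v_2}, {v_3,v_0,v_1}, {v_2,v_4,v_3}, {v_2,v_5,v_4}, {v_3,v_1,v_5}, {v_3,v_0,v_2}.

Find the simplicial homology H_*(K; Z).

H_0 = Z,  H_1 = Z,  H_2 = 0.

K has 6 vertices, 12 edges, 6 triangles.
rank ∂_0 = 0, rank ∂_1 = 5 ⇒ b_0 = 6 − 0 − 5 = 1; all invariant factors of ∂_1 are 1 so no torsion. So H_0 ≅ Z.
rank ∂_1 = 5, rank ∂_2 = 6 ⇒ b_1 = 12 − 5 − 6 = 1; all invariant factors of ∂_2 are 1 so no torsion. So H_1 ≅ Z.
rank ∂_2 = 6, rank ∂_3 = 0 ⇒ b_2 = 6 − 6 − 0 = 0. So H_2 ≅ 0.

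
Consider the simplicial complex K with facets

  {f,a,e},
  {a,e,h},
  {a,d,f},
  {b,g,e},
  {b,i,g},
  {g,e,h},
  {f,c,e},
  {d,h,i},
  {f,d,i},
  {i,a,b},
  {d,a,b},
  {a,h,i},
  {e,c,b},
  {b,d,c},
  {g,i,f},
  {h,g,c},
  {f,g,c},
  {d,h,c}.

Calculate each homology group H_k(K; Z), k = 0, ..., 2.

H_0 = Z,  H_1 = Z ⊕ Z_2,  H_2 = 0.

Take the total order a < b < c < d < e < f < g < h < i on the vertex set. Then K (dimension 2) consists of the simplices:

  0-simplices (9): a, b, c, d, e, f, g, h, i
  1-simplices (27): ab, ad, ae, af, ah, ai, bc, bd, be, bg, bi, cd, ce, cf, cg, ch, df, dh, di, ef, eg, eh, fg, fi, gh, gi, hi
  2-simplices (18): abd, abi, adf, aef, aeh, ahi, bcd, bce, beg, bgi, cdh, cef, cfg, cgh, dfi, dhi, egh, fgi

giving chain groups C_0 ≅ Z^9, C_1 ≅ Z^27, C_2 ≅ Z^18.

∂_1: C_1 → C_0 maps an edge to its endpoints' difference, ∂[p,q] = q − p.
The resulting 9×27 matrix has rank 8, and its Smith normal form has invariant factors (1,1,1,1,1,1,1,1).

Boundary ∂_2: C_2 → C_1 maps a triangle to the signed sum of its edges. For instance
  ∂aef = ef − af + ae,
  ∂cef = ef − cf + ce.
The resulting 27×18 matrix has rank 18, and its Smith normal form has invariant factors (1,1,1,1,1,1,1,1,1,1,1,1,1,1,1,1,1,2).

Now H_k = ker ∂_k / im ∂_{k+1}, so:

  H_0: rank C_0 − rank ∂_1 = 9 − 8 = 1, and the invariant factors of ∂_1 are all 1, so H_0 = Z.
  H_1: rank ker ∂_1 − rank ∂_2 = (27 − 8) − 18 = 1, and ∂_2 has invariant factor 2 > 1, so H_1 = Z ⊕ Z_2.
  H_2: rank ker ∂_2 − rank ∂_3 = (18 − 18) − 0 = 0, and there is no ∂_3, so H_2 = 0.

As a check, the Euler characteristic is 9 − 27 + 18 = 0, which agrees with 1 − 1 + 0 = 0.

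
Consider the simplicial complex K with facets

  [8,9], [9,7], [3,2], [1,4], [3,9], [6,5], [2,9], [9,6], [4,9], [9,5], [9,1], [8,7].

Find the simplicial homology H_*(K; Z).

Order the vertices as 1 < 2 < 3 < 4 < 5 < 6 < 7 < 8 < 9. Listing each simplex with vertices in this order, K has dimension 1 with simplices:

  0-simplices (9): [1], [2], [3], [4], [5], [6], [7], [8], [9]
  1-simplices (12): [1,4], [1,9], [2,3], [2,9], [3,9], [4,9], [5,6], [5,9], [6,9], [7,8], [7,9], [8,9]

so the chain groups are C_0 ≅ Z^9, C_1 ≅ Z^12.

∂_1: C_1 → C_0 is given by ∂[p,q] = [q] − [p]. For instance
  ∂[1,4] = [4] − [1].
As a 9×12 matrix over Z this has rank 8, with invariant factors (1,1,1,1,1,1,1,1).

Reading off H_k = ker ∂_k / im ∂_{k+1}:

  H_0: rank C_0 − rank ∂_1 = 9 − 8 = 1, and the invariant factors of ∂_1 are all 1, so H_0 ≅ Z.
  H_1: rank ker ∂_1 − rank ∂_2 = (12 − 8) − 0 = 4, and there is no ∂_2, so H_1 ≅ Z^4.

As a check, the Euler characteristic is 9 − 12 = -3, which agrees with 1 − 4 = -3.
(K is a triangulation of a wedge of 4 circles.)

H_0 = Z,  H_1 = Z^4.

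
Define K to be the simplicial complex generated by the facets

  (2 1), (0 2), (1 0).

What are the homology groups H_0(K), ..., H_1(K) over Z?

We work with the vertex ordering 0 < 1 < 2. The simplices of K, each written with vertices in increasing order, are:

  0-simplices (3): [0], [1], [2]
  1-simplices (3): [0,1], [0,2], [1,2]

Hence C_0 ≅ Z^3, C_1 ≅ Z^3.

Boundary ∂_1: C_1 → C_0 sends each edge [p,q] (with p < q) to q − p.
This gives a 3×3 integer matrix of rank 2; reducing to Smith normal form yields diagonal entries (1,1).

From H_k ≅ ker(∂_k) / im(∂_{k+1}) we obtain:

  H_0: rank C_0 − rank ∂_1 = 3 − 2 = 1, and the invariant factors of ∂_1 are all 1, so H_0 ≅ Z.
  H_1: rank ker ∂_1 − rank ∂_2 = (3 − 2) − 0 = 1, and there is no ∂_2, so H_1 ≅ Z.

H_0 ≅ Z,  H_1 ≅ Z.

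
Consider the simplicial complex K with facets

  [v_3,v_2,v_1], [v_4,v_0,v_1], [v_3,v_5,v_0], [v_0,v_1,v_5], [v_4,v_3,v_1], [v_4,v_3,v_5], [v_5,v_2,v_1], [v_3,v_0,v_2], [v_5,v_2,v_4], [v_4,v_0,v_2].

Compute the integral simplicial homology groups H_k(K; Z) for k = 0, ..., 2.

K has 6 vertices, 15 edges, 10 triangles.
rank ∂_0 = 0, rank ∂_1 = 5 ⇒ b_0 = 6 − 0 − 5 = 1; all invariant factors of ∂_1 are 1 so no torsion. So H_0 = Z.
rank ∂_1 = 5, rank ∂_2 = 10 ⇒ b_1 = 15 − 5 − 10 = 0; ∂_2 has invariant factor(s) [2] giving torsion. So H_1 = Z/2.
rank ∂_2 = 10, rank ∂_3 = 0 ⇒ b_2 = 10 − 10 − 0 = 0. So H_2 = 0.

H_0 = Z,  H_1 = Z/2,  H_2 = 0.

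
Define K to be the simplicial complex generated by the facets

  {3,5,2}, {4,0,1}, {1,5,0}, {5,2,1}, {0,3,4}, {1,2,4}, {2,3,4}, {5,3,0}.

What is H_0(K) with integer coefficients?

H_0 ≅ Z.

Fix the vertex order 0 < 1 < 2 < 3 < 4 < 5 and write every simplex with vertices in increasing order. Then dim K = 2 and the simplices of K are:

  0-simplices (6): [0], [1], [2], [3], [4], [5]
  1-simplices (12): [0,1], [0,3], [0,4], [0,5], [1,2], [1,4], [1,5], [2,3], [2,4], [2,5], [3,4], [3,5]
  2-simplices (8): [0,1,4], [0,1,5], [0,3,4], [0,3,5], [1,2,4], [1,2,5], [2,3,4], [2,3,5]

giving chain groups C_0 ≅ Z^6, C_1 ≅ Z^12, C_2 ≅ Z^8.

The boundary map ∂_1: C_1 → C_0 sends each edge [p,q] (with p < q) to q − p.
The resulting 6×12 matrix has rank 5, and its Smith normal form has invariant factors (1,1,1,1,1).

∂_2: C_2 → C_1 sends each 2-simplex [p,q,r] to [q,r] − [p,r] + [p,q]. For instance
  ∂[2,3,5] = [3,5] − [2,5] + [2,3],
  ∂[1,2,4] = [2,4] − [1,4] + [1,2].
The 12×8 boundary matrix has rank 7 and Smith normal form diag(1,1,1,1,1,1,1).

Computing H_k = (kernel of ∂_k) / (image of ∂_{k+1}):

  H_0: rank C_0 − rank ∂_1 = 6 − 5 = 1, and the invariant factors of ∂_1 are all 1, so H_0 ≅ Z.

(K is a triangulation of the 2-sphere S^2.)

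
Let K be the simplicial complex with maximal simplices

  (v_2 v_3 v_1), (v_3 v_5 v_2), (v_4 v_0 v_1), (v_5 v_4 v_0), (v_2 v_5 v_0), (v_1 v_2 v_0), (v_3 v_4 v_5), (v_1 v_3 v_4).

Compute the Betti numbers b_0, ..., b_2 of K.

b_0 = 1, b_1 = 0, b_2 = 1.

Take the total order v_0 < v_1 < v_2 < v_3 < v_4 < v_5 on the vertex set. Then K (dimension 2) consists of the simplices:

  0-simplices (6): [v_0], [v_1], [v_2], [v_3], [v_4], [v_5]
  1-simplices (12): [v_0,v_1], [v_0,v_2], [v_0,v_4], [v_0,v_5], [v_1,v_2], [v_1,v_3], [v_1,v_4], [v_2,v_3], [v_2,v_5], [v_3,v_4], [v_3,v_5], [v_4,v_5]
  2-simplices (8): [v_0,v_1,v_2], [v_0,v_1,v_4], [v_0,v_2,v_5], [v_0,v_4,v_5], [v_1,v_2,v_3], [v_1,v_3,v_4], [v_2,v_3,v_5], [v_3,v_4,v_5]

so the chain groups are C_0 ≅ Z^6, C_1 ≅ Z^12, C_2 ≅ Z^8.

Boundary ∂_1: C_1 → C_0 is given by ∂[p,q] = [q] − [p]. For instance
  ∂[v_0,v_5] = [v_5] − [v_0].
This gives a 6×12 integer matrix of rank 5; reducing to Smith normal form yields diagonal entries (1,1,1,1,1).

∂_2: C_2 → C_1 acts by ∂[p,q,r] = [q,r] − [p,r] + [p,q]. For instance
  ∂[v_2,v_3,v_5] = [v_3,v_5] − [v_2,v_5] + [v_2,v_3],
  ∂[v_0,v_2,v_5] = [v_2,v_5] − [v_0,v_5] + [v_0,v_2].
This gives a 12×8 integer matrix of rank 7; reducing to Smith normal form yields diagonal entries (1,1,1,1,1,1,1).

Computing H_k = (kernel of ∂_k) / (image of ∂_{k+1}):

  H_0: rank C_0 − rank ∂_1 = 6 − 5 = 1, and the invariant factors of ∂_1 are all 1, so H_0 ≅ Z.
  H_1: rank ker ∂_1 − rank ∂_2 = (12 − 5) − 7 = 0, and the invariant factors of ∂_2 are all 1, so H_1 ≅ 0.
  H_2: rank ker ∂_2 − rank ∂_3 = (8 − 7) − 0 = 1, and there is no ∂_3, so H_2 ≅ Z.

As a check, the Euler characteristic is 6 − 12 + 8 = 2, which agrees with 1 − 0 + 1 = 2.

Hence the Betti numbers are b_0 = 1, b_1 = 0, b_2 = 1.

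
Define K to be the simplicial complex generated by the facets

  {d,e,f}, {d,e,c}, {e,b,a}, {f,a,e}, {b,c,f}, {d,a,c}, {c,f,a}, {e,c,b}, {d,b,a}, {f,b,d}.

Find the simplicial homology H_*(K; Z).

Fix the vertex order a < b < c < d < e < f and write every simplex with vertices in increasing order. Then dim K = 2 and the simplices of K are:

  0-simplices (6): a, b, c, d, e, f
  1-simplices (15): ab, ac, ad, ae, af, bc, bd, be, bf, cd, ce, cf, de, df, ef
  2-simplices (10): abd, abe, acd, acf, aef, bce, bcf, bdf, cde, def

so the chain groups are C_0 ≅ Z^6, C_1 ≅ Z^15, C_2 ≅ Z^10.

Boundary ∂_1: C_1 → C_0 is given by ∂[p,q] = [q] − [p]. For instance
  ∂ac = c − a.
The 6×15 boundary matrix has rank 5 and Smith normal form diag(1,1,1,1,1).

Boundary ∂_2: C_2 → C_1 acts by ∂[p,q,r] = [q,r] − [p,r] + [p,q]. For instance
  ∂cde = de − ce + cd,
  ∂acd = cd − ad + ac.
The 15×10 boundary matrix has rank 10 and Smith normal form diag(1,1,1,1,1,1,1,1,1,2).

Computing H_k = (kernel of ∂_k) / (image of ∂_{k+1}):

  H_0: rank C_0 − rank ∂_1 = 6 − 5 = 1, and the invariant factors of ∂_1 are all 1, so H_0 = Z.
  H_1: rank ker ∂_1 − rank ∂_2 = (15 − 5) − 10 = 0, and ∂_2 has invariant factor 2 > 1, so H_1 = Z/2.
  H_2: rank ker ∂_2 − rank ∂_3 = (10 − 10) − 0 = 0, and there is no ∂_3, so H_2 = 0.

As a check, the Euler characteristic is 6 − 15 + 10 = 1, which agrees with 1 − 0 + 0 = 1.

H_0 ≅ Z,  H_1 ≅ Z/2,  H_2 = 0.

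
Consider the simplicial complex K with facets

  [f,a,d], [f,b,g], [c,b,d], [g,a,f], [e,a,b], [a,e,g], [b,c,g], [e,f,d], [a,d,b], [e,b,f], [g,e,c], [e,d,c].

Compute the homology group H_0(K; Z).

H_0 = Z.

Order the vertices as a < b < c < d < e < f < g. Listing each simplex with vertices in this order, K has dimension 2 with simplices:

  0-simplices (7): a, b, c, d, e, f, g
  1-simplices (18): ab, ad, ae, af, ag, bc, bd, be, bf, bg, cd, ce, cg, de, df, ef, eg, fg
  2-simplices (12): abd, abe, adf, aeg, afg, bcd, bcg, bef, bfg, cde, ceg, def

Hence C_0 ≅ Z^7, C_1 ≅ Z^18, C_2 ≅ Z^12.

∂_1: C_1 → C_0 maps an edge to its endpoints' difference, ∂[p,q] = q − p. For instance
  ∂af = f − a.
The resulting 7×18 matrix has rank 6, and its Smith normal form has invariant factors (1,1,1,1,1,1).

∂_2: C_2 → C_1 sends each 2-simplex [p,q,r] to [q,r] − [p,r] + [p,q]. For instance
  ∂adf = df − af + ad,
  ∂bef = ef − bf + be.
The resulting 18×12 matrix has rank 12, and its Smith normal form has invariant factors (1,1,1,1,1,1,1,1,1,1,1,2).

Now H_k = ker ∂_k / im ∂_{k+1}, so:

  H_0: rank C_0 − rank ∂_1 = 7 − 6 = 1, and the invariant factors of ∂_1 are all 1, so H_0 = Z.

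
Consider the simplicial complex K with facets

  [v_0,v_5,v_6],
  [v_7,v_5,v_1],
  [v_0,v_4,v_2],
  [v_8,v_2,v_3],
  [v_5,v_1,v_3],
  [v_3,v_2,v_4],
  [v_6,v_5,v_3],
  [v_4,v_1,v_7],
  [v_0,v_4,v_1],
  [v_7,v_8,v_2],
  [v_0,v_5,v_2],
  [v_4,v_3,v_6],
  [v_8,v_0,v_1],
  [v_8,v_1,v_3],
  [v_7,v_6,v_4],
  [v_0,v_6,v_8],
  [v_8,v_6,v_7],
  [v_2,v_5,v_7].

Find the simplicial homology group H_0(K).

H_0 ≅ Z.

K has 9 vertices, 27 edges, 18 triangles.
rank ∂_0 = 0, rank ∂_1 = 8 ⇒ b_0 = 9 − 0 − 8 = 1; all invariant factors of ∂_1 are 1 so no torsion. So H_0 ≅ Z.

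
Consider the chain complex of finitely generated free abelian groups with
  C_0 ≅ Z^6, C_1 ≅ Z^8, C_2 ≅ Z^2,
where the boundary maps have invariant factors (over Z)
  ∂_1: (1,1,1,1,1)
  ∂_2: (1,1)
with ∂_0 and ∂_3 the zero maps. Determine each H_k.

H_0 ≅ Z,  H_1 ≅ Z,  H_2 = 0.

H_0: b_0 = 6 − 0 − 5 = 1; torsion from ∂_1 factors > 1: none. So H_0 ≅ Z.
H_1: b_1 = 8 − 5 − 2 = 1; torsion from ∂_2 factors > 1: none. So H_1 ≅ Z.
H_2: b_2 = 2 − 2 − 0 = 0; torsion from ∂_3 factors > 1: none. So H_2 ≅ 0.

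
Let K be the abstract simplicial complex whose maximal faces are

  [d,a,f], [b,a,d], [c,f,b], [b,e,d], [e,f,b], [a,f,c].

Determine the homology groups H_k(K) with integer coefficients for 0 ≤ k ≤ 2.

Fix the vertex order a < b < c < d < e < f and write every simplex with vertices in increasing order. Then dim K = 2 and the simplices of K are:

  0-simplices (6): a, b, c, d, e, f
  1-simplices (12): ab, ac, ad, af, bc, bd, be, bf, cf, de, df, ef
  2-simplices (6): abd, acf, adf, bcf, bde, bef

Hence C_0 ≅ Z^6, C_1 ≅ Z^12, C_2 ≅ Z^6.

Boundary ∂_1: C_1 → C_0 maps an edge to its endpoints' difference, ∂[p,q] = q − p. For instance
  ∂de = e − d.
As a 6×12 matrix over Z this has rank 5, with invariant factors (1,1,1,1,1).

Boundary ∂_2: C_2 → C_1 acts by ∂[p,q,r] = [q,r] − [p,r] + [p,q]. For instance
  ∂bde = de − be + bd,
  ∂abd = bd − ad + ab.
The resulting 12×6 matrix has rank 6, and its Smith normal form has invariant factors (1,1,1,1,1,1).

Reading off H_k = ker ∂_k / im ∂_{k+1}:

  H_0: rank C_0 − rank ∂_1 = 6 − 5 = 1, and the invariant factors of ∂_1 are all 1, so H_0 ≅ Z.
  H_1: rank ker ∂_1 − rank ∂_2 = (12 − 5) − 6 = 1, and the invariant factors of ∂_2 are all 1, so H_1 ≅ Z.
  H_2: rank ker ∂_2 − rank ∂_3 = (6 − 6) − 0 = 0, and there is no ∂_3, so H_2 ≅ 0.

(K is a triangulation of the cylinder S^1 x I.)

H_0 ≅ Z,  H_1 ≅ Z,  H_2 = 0.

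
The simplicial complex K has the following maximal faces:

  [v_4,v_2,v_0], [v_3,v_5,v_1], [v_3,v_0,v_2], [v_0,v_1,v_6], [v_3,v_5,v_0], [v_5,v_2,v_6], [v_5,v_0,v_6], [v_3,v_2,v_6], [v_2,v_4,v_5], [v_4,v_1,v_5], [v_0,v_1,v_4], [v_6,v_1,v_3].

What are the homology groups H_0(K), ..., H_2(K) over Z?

H_0 ≅ Z,  H_1 ≅ Z/2,  H_2 = 0.

Fix the vertex order v_0 < v_1 < v_2 < v_3 < v_4 < v_5 < v_6 and write every simplex with vertices in increasing order. Then dim K = 2 and the simplices of K are:

  0-simplices (7): [v_0], [v_1], [v_2], [v_3], [v_4], [v_5], [v_6]
  1-simplices (18): (18 of them)
  2-simplices (12): (12 of them)

Hence C_0 ≅ Z^7, C_1 ≅ Z^18, C_2 ≅ Z^12.

∂_1: C_1 → C_0 maps an edge to its endpoints' difference, ∂[p,q] = q − p.
The resulting 7×18 matrix has rank 6, and its Smith normal form has invariant factors (1,1,1,1,1,1).

The boundary map ∂_2: C_2 → C_1 sends each 2-simplex [p,q,r] to [q,r] − [p,r] + [p,q]. For instance
  ∂[v_1,v_3,v_6] = [v_3,v_6] − [v_1,v_6] + [v_1,v_3],
  ∂[v_0,v_3,v_5] = [v_3,v_5] − [v_0,v_5] + [v_0,v_3].
The 18×12 boundary matrix has rank 12 and Smith normal form diag(1,1,1,1,1,1,1,1,1,1,1,2).

Reading off H_k = ker ∂_k / im ∂_{k+1}:

  H_0: rank C_0 − rank ∂_1 = 7 − 6 = 1, and the invariant factors of ∂_1 are all 1, so H_0 = Z.
  H_1: rank ker ∂_1 − rank ∂_2 = (18 − 6) − 12 = 0, and ∂_2 has invariant factor 2 > 1, so H_1 = Z/2.
  H_2: rank ker ∂_2 − rank ∂_3 = (12 − 12) − 0 = 0, and there is no ∂_3, so H_2 = 0.

As a check, the Euler characteristic is 7 − 18 + 12 = 1, which agrees with 1 − 0 + 0 = 1.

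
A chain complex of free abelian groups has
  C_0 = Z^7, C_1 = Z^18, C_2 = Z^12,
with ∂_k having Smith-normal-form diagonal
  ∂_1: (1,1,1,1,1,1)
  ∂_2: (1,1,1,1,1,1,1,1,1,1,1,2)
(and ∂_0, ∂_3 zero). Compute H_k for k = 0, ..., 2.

H_0: b_0 = 7 − 0 − 6 = 1; torsion from ∂_1 factors > 1: none. So H_0 = Z.
H_1: b_1 = 18 − 6 − 12 = 0; torsion from ∂_2 factors > 1: [2]. So H_1 = Z/2Z.
H_2: b_2 = 12 − 12 − 0 = 0; torsion from ∂_3 factors > 1: none. So H_2 = 0.

H_0 = Z,  H_1 = Z/2Z,  H_2 = 0.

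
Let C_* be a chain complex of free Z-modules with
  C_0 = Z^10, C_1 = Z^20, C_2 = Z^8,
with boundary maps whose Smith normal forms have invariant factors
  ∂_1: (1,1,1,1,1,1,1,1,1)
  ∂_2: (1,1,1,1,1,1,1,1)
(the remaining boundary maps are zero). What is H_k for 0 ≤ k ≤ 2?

H_0 ≅ Z,  H_1 ≅ Z^3,  H_2 = 0.

H_0: b_0 = 10 − 0 − 9 = 1; torsion from ∂_1 factors > 1: none. So H_0 ≅ Z.
H_1: b_1 = 20 − 9 − 8 = 3; torsion from ∂_2 factors > 1: none. So H_1 ≅ Z^3.
H_2: b_2 = 8 − 8 − 0 = 0; torsion from ∂_3 factors > 1: none. So H_2 ≅ 0.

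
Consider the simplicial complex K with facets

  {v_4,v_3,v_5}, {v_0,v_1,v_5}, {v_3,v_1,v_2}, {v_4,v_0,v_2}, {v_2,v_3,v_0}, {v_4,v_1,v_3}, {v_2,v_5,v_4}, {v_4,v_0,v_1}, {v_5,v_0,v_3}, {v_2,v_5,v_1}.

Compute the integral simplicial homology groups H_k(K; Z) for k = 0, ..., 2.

H_0 ≅ Z,  H_1 ≅ Z/2,  H_2 = 0.

We work with the vertex ordering v_0 < v_1 < v_2 < v_3 < v_4 < v_5. The simplices of K, each written with vertices in increasing order, are:

  0-simplices (6): [v_0], [v_1], [v_2], [v_3], [v_4], [v_5]
  1-simplices (15): (15 of them)
  2-simplices (10): [v_0,v_1,v_4], [v_0,v_1,v_5], [v_0,v_2,v_3], [v_0,v_2,v_4], [v_0,v_3,v_5], [v_1,v_2,v_3], [v_1,v_2,v_5], [v_1,v_3,v_4], [v_2,v_4,v_5], [v_3,v_4,v_5]

Hence C_0 ≅ Z^6, C_1 ≅ Z^15, C_2 ≅ Z^10.

Boundary ∂_1: C_1 → C_0 is given by ∂[p,q] = [q] − [p]. For instance
  ∂[v_1,v_2] = [v_2] − [v_1].
This gives a 6×15 integer matrix of rank 5; reducing to Smith normal form yields diagonal entries (1,1,1,1,1).

∂_2: C_2 → C_1 sends each 2-simplex [p,q,r] to [q,r] − [p,r] + [p,q]. For instance
  ∂[v_3,v_4,v_5] = [v_4,v_5] − [v_3,v_5] + [v_3,v_4],
  ∂[v_0,v_1,v_5] = [v_1,v_5] − [v_0,v_5] + [v_0,v_1].
The 15×10 boundary matrix has rank 10 and Smith normal form diag(1,1,1,1,1,1,1,1,1,2).

Reading off H_k = ker ∂_k / im ∂_{k+1}:

  H_0: rank C_0 − rank ∂_1 = 6 − 5 = 1, and the invariant factors of ∂_1 are all 1, so H_0 ≅ Z.
  H_1: rank ker ∂_1 − rank ∂_2 = (15 − 5) − 10 = 0, and ∂_2 has invariant factor 2 > 1, so H_1 ≅ Z/2.
  H_2: rank ker ∂_2 − rank ∂_3 = (10 − 10) − 0 = 0, and there is no ∂_3, so H_2 ≅ 0.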